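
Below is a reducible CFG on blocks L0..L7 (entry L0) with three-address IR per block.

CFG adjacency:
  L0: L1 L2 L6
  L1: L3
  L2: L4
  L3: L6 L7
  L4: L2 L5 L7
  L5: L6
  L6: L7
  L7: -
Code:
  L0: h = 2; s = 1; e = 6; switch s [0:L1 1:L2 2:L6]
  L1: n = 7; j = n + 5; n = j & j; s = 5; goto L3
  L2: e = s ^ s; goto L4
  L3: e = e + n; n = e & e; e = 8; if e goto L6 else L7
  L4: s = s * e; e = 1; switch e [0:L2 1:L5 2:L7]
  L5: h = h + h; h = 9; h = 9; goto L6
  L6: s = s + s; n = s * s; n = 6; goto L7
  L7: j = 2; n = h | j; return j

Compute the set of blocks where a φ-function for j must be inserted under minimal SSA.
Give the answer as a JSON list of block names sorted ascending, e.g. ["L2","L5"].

Answer: ["L6", "L7"]

Derivation:
idom tree: L1←L0 L2←L0 L3←L1 L4←L2 L5←L4 L6←L0 L7←L0
Join-block Dom:
  L2: preds {L0,L4}: {L0} ∩ {L0,L2,L4} = {L0}; idom=L0
  L6: preds {L0,L3,L5}: {L0} ∩ {L0,L1,L3} ∩ {L0,L2,L4,L5} = {L0}; idom=L0
  L7: preds {L3,L4,L6}: {L0,L1,L3} ∩ {L0,L2,L4} ∩ {L0,L6} = {L0}; idom=L0

DF walk-up:
  join L2 pred L0: · stop@L0
  join L2 pred L4: L4→L2 stop@L0
  join L6 pred L0: · stop@L0
  join L6 pred L3: L3→L1 stop@L0
  join L6 pred L5: L5→L4→L2 stop@L0
  join L7 pred L3: L3→L1 stop@L0
  join L7 pred L4: L4→L2 stop@L0
  join L7 pred L6: L6 stop@L0
  L0 → ∅
  L1 → {L6,L7}
  L2 → {L2,L6,L7}
  L3 → {L6,L7}
  L4 → {L2,L6,L7}
  L5 → {L6}
  L6 → {L7}
  L7 → ∅

φ for j: defs {L1,L7}
  DF⁺ = {L6,L7}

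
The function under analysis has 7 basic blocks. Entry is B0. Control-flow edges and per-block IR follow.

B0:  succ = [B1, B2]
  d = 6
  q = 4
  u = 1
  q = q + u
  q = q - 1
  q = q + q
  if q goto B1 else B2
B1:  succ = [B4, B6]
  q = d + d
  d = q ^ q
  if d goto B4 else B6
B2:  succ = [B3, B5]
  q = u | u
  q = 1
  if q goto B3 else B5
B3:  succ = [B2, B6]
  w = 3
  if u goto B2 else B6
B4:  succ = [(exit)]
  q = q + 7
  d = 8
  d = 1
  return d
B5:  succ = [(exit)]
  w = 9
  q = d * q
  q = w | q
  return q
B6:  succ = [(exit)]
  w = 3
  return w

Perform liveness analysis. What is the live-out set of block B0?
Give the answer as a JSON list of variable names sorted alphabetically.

def/use:
  B0 def {d,q,u} use ∅
  B1 def {d,q} use {d}
  B2 def {q} use {u}
  B3 def {w} use {u}
  B4 def {d,q} use {q}
  B5 def {q,w} use {d,q}
  B6 def {w} use ∅

Liveness:
  B0: in=∅ out={d,u}
  B1: in={d} out={q}
  B2: in={d,u} out={d,q,u}
  B3: in={d,u} out={d,u}
  B4: in={q} out=∅
  B5: in={d,q} out=∅
  B6: in=∅ out=∅

live-out(B0) = ["d", "u"]

Answer: ["d", "u"]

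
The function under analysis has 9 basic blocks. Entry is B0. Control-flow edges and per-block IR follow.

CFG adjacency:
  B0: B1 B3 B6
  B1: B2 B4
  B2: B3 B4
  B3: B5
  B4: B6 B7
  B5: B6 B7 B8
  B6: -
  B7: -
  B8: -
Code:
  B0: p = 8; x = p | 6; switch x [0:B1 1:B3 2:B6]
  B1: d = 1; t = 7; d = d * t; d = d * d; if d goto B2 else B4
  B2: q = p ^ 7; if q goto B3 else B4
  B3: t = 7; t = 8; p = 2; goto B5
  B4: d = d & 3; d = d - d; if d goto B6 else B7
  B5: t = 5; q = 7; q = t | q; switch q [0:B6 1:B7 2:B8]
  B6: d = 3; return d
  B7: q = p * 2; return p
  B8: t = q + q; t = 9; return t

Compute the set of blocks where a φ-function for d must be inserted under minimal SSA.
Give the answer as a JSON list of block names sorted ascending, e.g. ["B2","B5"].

idom tree: B1←B0 B2←B1 B3←B0 B4←B1 B5←B3 B6←B0 B7←B0 B8←B5
Dom at joins:
  B3: preds {B0,B2}: {B0} ∩ {B0,B1,B2} = {B0}; idom=B0
  B4: preds {B1,B2}: {B0,B1} ∩ {B0,B1,B2} = {B0,B1}; idom=B1
  B6: preds {B0,B4,B5}: {B0} ∩ {B0,B1,B4} ∩ {B0,B3,B5} = {B0}; idom=B0
  B7: preds {B4,B5}: {B0,B1,B4} ∩ {B0,B3,B5} = {B0}; idom=B0

DF walk-up:
  join B3 pred B0: · stop@B0
  join B3 pred B2: B2→B1 stop@B0
  join B4 pred B1: · stop@B1
  join B4 pred B2: B2 stop@B1
  join B6 pred B0: · stop@B0
  join B6 pred B4: B4→B1 stop@B0
  join B6 pred B5: B5→B3 stop@B0
  join B7 pred B4: B4→B1 stop@B0
  join B7 pred B5: B5→B3 stop@B0
  B0 → ∅
  B1 → {B3,B6,B7}
  B2 → {B3,B4}
  B3 → {B6,B7}
  B4 → {B6,B7}
  B5 → {B6,B7}
  B6 → ∅
  B7 → ∅
  B8 → ∅

φ for d: defs {B1,B4,B6}
  DF⁺ = {B3,B6,B7}

Answer: ["B3", "B6", "B7"]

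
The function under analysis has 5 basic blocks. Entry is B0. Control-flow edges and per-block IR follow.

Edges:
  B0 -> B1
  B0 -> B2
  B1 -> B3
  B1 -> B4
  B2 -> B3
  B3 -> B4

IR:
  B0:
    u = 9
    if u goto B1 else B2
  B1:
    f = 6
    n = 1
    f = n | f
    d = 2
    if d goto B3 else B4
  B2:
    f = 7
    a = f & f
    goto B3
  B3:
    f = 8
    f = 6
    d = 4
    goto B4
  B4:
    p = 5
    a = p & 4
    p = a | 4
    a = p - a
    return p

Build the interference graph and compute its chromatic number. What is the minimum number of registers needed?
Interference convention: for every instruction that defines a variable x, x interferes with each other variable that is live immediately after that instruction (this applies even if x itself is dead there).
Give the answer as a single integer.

Block summaries:
  B0: def={u} ue=∅
  B1: def={d,f,n} ue=∅
  B2: def={a,f} ue=∅
  B3: def={d,f} ue=∅
  B4: def={a,p} ue=∅

Backward fixpoint:
  B0 li=∅ lo=∅
  B1 li=∅ lo=∅
  B2 li=∅ lo=∅
  B3 li=∅ lo=∅
  B4 li=∅ lo=∅

Interfere edges:
  a — {p}
  d — ∅
  f — {n}
  n — {f}
  p — {a}
  u — ∅

Registers:
  {a,p} pairwise interfere (2-clique) ⇒ χ ≥ 2
  assign a→r0 d→r0 f→r0 n→r1 p→r1 u→r0 — no edge inside a register ⇒ χ ≤ 2
  χ = 2

Answer: 2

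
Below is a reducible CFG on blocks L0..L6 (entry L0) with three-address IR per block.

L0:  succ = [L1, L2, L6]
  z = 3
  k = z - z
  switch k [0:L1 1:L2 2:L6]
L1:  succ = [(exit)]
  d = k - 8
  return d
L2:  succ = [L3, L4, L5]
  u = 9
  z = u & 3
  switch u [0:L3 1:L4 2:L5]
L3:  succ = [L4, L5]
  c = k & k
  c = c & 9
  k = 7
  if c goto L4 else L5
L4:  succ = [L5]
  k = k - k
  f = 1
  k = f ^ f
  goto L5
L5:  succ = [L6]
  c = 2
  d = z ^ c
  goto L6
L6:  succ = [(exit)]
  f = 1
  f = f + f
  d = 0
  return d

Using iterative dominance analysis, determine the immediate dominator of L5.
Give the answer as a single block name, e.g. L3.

Answer: L2

Analysis:
idom tree: L1←L0 L2←L0 L3←L2 L4←L2 L5←L2 L6←L0
Join-block Dom:
  L4: preds {L2,L3}: {L0,L2} ∩ {L0,L2,L3} = {L0,L2}; idom=L2
  L5: preds {L2,L3,L4}: {L0,L2} ∩ {L0,L2,L3} ∩ {L0,L2,L4} = {L0,L2}; idom=L2
  L6: preds {L0,L5}: {L0} ∩ {L0,L2,L5} = {L0}; idom=L0

idom(L5) = L2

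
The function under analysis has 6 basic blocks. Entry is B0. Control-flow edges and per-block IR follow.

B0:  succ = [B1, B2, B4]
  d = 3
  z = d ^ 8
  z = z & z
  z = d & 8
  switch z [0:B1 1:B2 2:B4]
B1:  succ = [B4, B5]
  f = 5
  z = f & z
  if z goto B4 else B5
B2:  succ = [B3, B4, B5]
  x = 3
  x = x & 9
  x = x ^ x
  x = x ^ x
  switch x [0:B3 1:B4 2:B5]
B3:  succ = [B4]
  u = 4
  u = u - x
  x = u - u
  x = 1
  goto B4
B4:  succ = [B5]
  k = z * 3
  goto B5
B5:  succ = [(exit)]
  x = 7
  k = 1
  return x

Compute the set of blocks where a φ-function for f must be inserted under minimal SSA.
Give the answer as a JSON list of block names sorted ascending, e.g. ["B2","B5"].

idom tree: B1←B0 B2←B0 B3←B2 B4←B0 B5←B0
Join-block Dom:
  B4: preds {B0,B1,B2,B3}: {B0} ∩ {B0,B1} ∩ {B0,B2} ∩ {B0,B2,B3} = {B0}; idom=B0
  B5: preds {B1,B2,B4}: {B0,B1} ∩ {B0,B2} ∩ {B0,B4} = {B0}; idom=B0

DF walk-up:
  join B4 pred B0: · stop@B0
  join B4 pred B1: B1 stop@B0
  join B4 pred B2: B2 stop@B0
  join B4 pred B3: B3→B2 stop@B0
  join B5 pred B1: B1 stop@B0
  join B5 pred B2: B2 stop@B0
  join B5 pred B4: B4 stop@B0
  B0: DF=∅
  B1: DF={B4,B5}
  B2: DF={B4,B5}
  B3: DF={B4}
  B4: DF={B5}
  B5: DF=∅

φ for f: defs {B1}
  DF⁺ = {B4,B5}

Answer: ["B4", "B5"]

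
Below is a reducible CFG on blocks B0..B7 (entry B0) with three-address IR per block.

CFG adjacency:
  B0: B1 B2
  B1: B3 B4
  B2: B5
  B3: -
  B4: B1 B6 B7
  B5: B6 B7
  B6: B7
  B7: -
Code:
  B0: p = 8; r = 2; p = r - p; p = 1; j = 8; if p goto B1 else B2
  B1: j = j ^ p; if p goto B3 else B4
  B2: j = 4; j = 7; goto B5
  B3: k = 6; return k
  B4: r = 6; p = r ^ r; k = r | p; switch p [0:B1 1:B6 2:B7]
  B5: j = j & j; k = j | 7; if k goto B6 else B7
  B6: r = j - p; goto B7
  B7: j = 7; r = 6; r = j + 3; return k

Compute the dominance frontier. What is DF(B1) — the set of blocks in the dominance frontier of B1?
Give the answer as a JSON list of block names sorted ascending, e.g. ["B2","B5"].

idom tree: B1←B0 B2←B0 B3←B1 B4←B1 B5←B2 B6←B0 B7←B0
Dom∩ at merges:
  B1: preds {B0,B4}: {B0} ∩ {B0,B1,B4} = {B0}; idom=B0
  B6: preds {B4,B5}: {B0,B1,B4} ∩ {B0,B2,B5} = {B0}; idom=B0
  B7: preds {B4,B5,B6}: {B0,B1,B4} ∩ {B0,B2,B5} ∩ {B0,B6} = {B0}; idom=B0

DF derivation:
  join B1 pred B0: · stop@B0
  join B1 pred B4: B4→B1 stop@B0
  join B6 pred B4: B4→B1 stop@B0
  join B6 pred B5: B5→B2 stop@B0
  join B7 pred B4: B4→B1 stop@B0
  join B7 pred B5: B5→B2 stop@B0
  join B7 pred B6: B6 stop@B0
  B0: DF=∅
  B1: DF={B1,B6,B7}
  B2: DF={B6,B7}
  B3: DF=∅
  B4: DF={B1,B6,B7}
  B5: DF={B6,B7}
  B6: DF={B7}
  B7: DF=∅

DF(B1) = ["B1", "B6", "B7"]

Answer: ["B1", "B6", "B7"]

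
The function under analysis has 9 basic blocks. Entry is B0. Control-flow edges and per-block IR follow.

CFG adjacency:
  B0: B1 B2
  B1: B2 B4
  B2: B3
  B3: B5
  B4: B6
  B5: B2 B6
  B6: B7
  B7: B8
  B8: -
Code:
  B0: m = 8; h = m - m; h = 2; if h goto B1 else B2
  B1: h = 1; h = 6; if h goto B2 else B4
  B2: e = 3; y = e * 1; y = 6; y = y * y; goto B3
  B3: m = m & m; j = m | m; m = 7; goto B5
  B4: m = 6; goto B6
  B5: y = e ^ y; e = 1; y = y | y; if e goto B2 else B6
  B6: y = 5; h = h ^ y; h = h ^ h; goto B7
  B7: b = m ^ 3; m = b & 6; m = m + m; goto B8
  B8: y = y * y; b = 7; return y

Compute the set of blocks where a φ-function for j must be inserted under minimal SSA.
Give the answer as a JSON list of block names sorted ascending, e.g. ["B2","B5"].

Answer: ["B2", "B6"]

Analysis:
idom tree: B1←B0 B2←B0 B3←B2 B4←B1 B5←B3 B6←B0 B7←B6 B8←B7
Dom∩ at merges:
  B2: preds {B0,B1,B5}: {B0} ∩ {B0,B1} ∩ {B0,B2,B3,B5} = {B0}; idom=B0
  B6: preds {B4,B5}: {B0,B1,B4} ∩ {B0,B2,B3,B5} = {B0}; idom=B0

DF derivation:
  B2←B0: walk · to B0
  B2←B1: walk B1 to B0
  B2←B5: walk B5→B3→B2 to B0
  B6←B4: walk B4→B1 to B0
  B6←B5: walk B5→B3→B2 to B0
  B0 → ∅
  B1 → {B2,B6}
  B2 → {B2,B6}
  B3 → {B2,B6}
  B4 → {B6}
  B5 → {B2,B6}
  B6 → ∅
  B7 → ∅
  B8 → ∅

φ for j: defs {B3}
  DF⁺ = {B2,B6}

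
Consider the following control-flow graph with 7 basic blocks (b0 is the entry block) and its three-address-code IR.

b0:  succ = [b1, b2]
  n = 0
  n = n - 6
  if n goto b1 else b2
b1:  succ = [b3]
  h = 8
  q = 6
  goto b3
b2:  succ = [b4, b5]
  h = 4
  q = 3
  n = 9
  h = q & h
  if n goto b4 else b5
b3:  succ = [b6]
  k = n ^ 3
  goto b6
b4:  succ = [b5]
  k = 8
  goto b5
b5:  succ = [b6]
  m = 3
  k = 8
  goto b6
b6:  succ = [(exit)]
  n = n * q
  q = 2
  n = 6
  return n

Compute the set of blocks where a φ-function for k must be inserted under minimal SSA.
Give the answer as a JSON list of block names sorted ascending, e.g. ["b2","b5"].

idom tree: b1←b0 b2←b0 b3←b1 b4←b2 b5←b2 b6←b0
Dom∩ at merges:
  b5: preds {b2,b4}: {b0,b2} ∩ {b0,b2,b4} = {b0,b2}; idom=b2
  b6: preds {b3,b5}: {b0,b1,b3} ∩ {b0,b2,b5} = {b0}; idom=b0

DF derivation:
  b5←b2: walk · to b2
  b5←b4: walk b4 to b2
  b6←b3: walk b3→b1 to b0
  b6←b5: walk b5→b2 to b0
  b0: DF=∅
  b1: DF={b6}
  b2: DF={b6}
  b3: DF={b6}
  b4: DF={b5}
  b5: DF={b6}
  b6: DF=∅

φ for k: defs {b3,b4,b5}
  DF⁺ = {b5,b6}

Answer: ["b5", "b6"]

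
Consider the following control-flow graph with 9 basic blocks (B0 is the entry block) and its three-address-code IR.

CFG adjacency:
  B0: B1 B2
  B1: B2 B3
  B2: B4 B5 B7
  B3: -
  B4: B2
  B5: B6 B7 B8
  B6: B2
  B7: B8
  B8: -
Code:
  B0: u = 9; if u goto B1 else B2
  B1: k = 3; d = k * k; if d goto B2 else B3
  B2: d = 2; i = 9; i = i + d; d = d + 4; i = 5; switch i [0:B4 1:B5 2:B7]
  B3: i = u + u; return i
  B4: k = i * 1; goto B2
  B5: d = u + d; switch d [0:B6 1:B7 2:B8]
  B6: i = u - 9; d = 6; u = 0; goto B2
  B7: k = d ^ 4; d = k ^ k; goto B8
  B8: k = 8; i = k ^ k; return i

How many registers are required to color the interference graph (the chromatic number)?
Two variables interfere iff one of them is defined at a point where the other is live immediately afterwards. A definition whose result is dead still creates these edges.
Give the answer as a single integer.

Per-block:
  B0: {u} / ∅
  B1: {d,k} / ∅
  B2: {d,i} / ∅
  B3: {i} / {u}
  B4: {k} / {i}
  B5: {d} / {d,u}
  B6: {d,i,u} / {u}
  B7: {d,k} / {d}
  B8: {i,k} / ∅

Live sets:
  B0: in=∅ out={u}
  B1: in={u} out={u}
  B2: in={u} out={d,i,u}
  B3: in={u} out=∅
  B4: in={i,u} out={u}
  B5: in={d,u} out={d,u}
  B6: in={u} out={u}
  B7: in={d} out=∅
  B8: in=∅ out=∅

Interference:
  d — {i,u}
  i — {d,u}
  k — {u}
  u — {d,i,k}

Colouring:
  clique {d,i,u} ⇒ need ≥ 3
  3-colouring: r0={u}  r1={d,k}  r2={i}
  χ = 3

Answer: 3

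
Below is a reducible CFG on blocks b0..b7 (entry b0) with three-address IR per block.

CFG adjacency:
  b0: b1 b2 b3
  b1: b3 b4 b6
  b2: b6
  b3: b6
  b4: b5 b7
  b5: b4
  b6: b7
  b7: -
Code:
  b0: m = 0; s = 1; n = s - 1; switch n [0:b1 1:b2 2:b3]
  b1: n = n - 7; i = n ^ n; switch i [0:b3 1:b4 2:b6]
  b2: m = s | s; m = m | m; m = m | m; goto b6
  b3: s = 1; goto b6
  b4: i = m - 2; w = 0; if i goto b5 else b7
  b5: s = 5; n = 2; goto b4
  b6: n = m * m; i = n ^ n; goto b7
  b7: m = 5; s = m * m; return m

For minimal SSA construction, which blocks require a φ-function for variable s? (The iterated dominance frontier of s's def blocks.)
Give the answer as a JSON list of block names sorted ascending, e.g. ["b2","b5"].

Answer: ["b4", "b6", "b7"]

Analysis:
idom tree: b1←b0 b2←b0 b3←b0 b4←b1 b5←b4 b6←b0 b7←b0
Join-block Dom:
  b3: preds {b0,b1}: {b0} ∩ {b0,b1} = {b0}; idom=b0
  b4: preds {b1,b5}: {b0,b1} ∩ {b0,b1,b4,b5} = {b0,b1}; idom=b1
  b6: preds {b1,b2,b3}: {b0,b1} ∩ {b0,b2} ∩ {b0,b3} = {b0}; idom=b0
  b7: preds {b4,b6}: {b0,b1,b4} ∩ {b0,b6} = {b0}; idom=b0

Frontier:
  join b3 pred b0: · stop@b0
  join b3 pred b1: b1 stop@b0
  join b4 pred b1: · stop@b1
  join b4 pred b5: b5→b4 stop@b1
  join b6 pred b1: b1 stop@b0
  join b6 pred b2: b2 stop@b0
  join b6 pred b3: b3 stop@b0
  join b7 pred b4: b4→b1 stop@b0
  join b7 pred b6: b6 stop@b0
  b0: DF=∅
  b1: DF={b3,b6,b7}
  b2: DF={b6}
  b3: DF={b6}
  b4: DF={b4,b7}
  b5: DF={b4}
  b6: DF={b7}
  b7: DF=∅

φ for s: defs {b0,b3,b5,b7}
  DF⁺ = {b4,b6,b7}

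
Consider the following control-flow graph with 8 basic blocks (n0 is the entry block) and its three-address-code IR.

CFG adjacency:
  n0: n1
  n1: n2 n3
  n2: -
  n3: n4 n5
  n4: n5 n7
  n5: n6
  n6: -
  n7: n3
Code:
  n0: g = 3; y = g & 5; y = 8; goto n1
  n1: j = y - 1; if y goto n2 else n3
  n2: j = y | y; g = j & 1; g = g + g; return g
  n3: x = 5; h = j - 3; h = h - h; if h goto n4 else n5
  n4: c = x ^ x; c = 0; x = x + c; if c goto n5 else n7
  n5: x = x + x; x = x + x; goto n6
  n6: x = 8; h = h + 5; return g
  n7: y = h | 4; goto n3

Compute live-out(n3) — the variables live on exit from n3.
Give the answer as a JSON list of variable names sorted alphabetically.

def/use:
  n0: {g,y} / ∅
  n1: {j} / {y}
  n2: {g,j} / {y}
  n3: {h,x} / {j}
  n4: {c,x} / {x}
  n5: {x} / {x}
  n6: {h,x} / {g,h}
  n7: {y} / {h}

Liveness:
  n0: in=∅ out={g,y}
  n1: in={g,y} out={g,j,y}
  n2: in={y} out=∅
  n3: in={g,j} out={g,h,j,x}
  n4: in={g,h,j,x} out={g,h,j,x}
  n5: in={g,h,x} out={g,h}
  n6: in={g,h} out=∅
  n7: in={g,h,j} out={g,j}

live-out(n3) = ["g", "h", "j", "x"]

Answer: ["g", "h", "j", "x"]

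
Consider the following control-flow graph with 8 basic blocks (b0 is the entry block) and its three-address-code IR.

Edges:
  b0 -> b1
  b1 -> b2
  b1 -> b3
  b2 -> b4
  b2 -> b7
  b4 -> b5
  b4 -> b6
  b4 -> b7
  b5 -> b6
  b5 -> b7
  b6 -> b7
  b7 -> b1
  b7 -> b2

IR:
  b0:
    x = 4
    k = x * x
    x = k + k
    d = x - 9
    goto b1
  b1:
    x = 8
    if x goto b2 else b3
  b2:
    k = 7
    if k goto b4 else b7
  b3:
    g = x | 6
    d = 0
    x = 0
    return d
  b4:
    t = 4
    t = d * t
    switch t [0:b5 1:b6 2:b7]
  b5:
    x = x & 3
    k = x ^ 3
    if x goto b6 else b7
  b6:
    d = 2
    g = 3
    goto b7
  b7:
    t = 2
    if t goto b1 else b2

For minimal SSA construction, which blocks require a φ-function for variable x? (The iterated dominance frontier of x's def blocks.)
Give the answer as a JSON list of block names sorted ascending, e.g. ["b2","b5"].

idom tree: b1←b0 b2←b1 b3←b1 b4←b2 b5←b4 b6←b4 b7←b2
Dom∩ at merges:
  b1: preds {b0,b7}: {b0} ∩ {b0,b1,b2,b7} = {b0}; idom=b0
  b2: preds {b1,b7}: {b0,b1} ∩ {b0,b1,b2,b7} = {b0,b1}; idom=b1
  b6: preds {b4,b5}: {b0,b1,b2,b4} ∩ {b0,b1,b2,b4,b5} = {b0,b1,b2,b4}; idom=b4
  b7: preds {b2,b4,b5,b6}: {b0,b1,b2} ∩ {b0,b1,b2,b4} ∩ {b0,b1,b2,b4,b5} ∩ {b0,b1,b2,b4,b6} = {b0,b1,b2}; idom=b2

DF walk-up:
  join b1 pred b0: · stop@b0
  join b1 pred b7: b7→b2→b1 stop@b0
  join b2 pred b1: · stop@b1
  join b2 pred b7: b7→b2 stop@b1
  join b6 pred b4: · stop@b4
  join b6 pred b5: b5 stop@b4
  join b7 pred b2: · stop@b2
  join b7 pred b4: b4 stop@b2
  join b7 pred b5: b5→b4 stop@b2
  join b7 pred b6: b6→b4 stop@b2
  b0: DF=∅
  b1: DF={b1}
  b2: DF={b1,b2}
  b3: DF=∅
  b4: DF={b7}
  b5: DF={b6,b7}
  b6: DF={b7}
  b7: DF={b1,b2}

φ for x: defs {b0,b1,b3,b5}
  DF⁺ = {b1,b2,b6,b7}

Answer: ["b1", "b2", "b6", "b7"]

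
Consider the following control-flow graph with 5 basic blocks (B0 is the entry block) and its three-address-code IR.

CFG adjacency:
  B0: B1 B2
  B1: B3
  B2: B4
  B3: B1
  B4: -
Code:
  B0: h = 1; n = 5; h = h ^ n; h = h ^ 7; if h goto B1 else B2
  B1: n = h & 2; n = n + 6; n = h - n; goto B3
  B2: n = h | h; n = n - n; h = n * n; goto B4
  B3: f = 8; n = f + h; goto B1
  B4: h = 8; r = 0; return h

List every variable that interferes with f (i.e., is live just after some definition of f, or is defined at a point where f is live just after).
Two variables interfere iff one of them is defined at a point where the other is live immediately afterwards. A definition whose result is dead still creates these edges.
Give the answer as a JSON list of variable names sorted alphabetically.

Answer: ["h"]

Derivation:
Per-block:
  B0: def={h,n} ue=∅
  B1: def={n} ue={h}
  B2: def={h,n} ue={h}
  B3: def={f,n} ue={h}
  B4: def={h,r} ue=∅

Backward fixpoint:
  B0: in=∅ out={h}
  B1: in={h} out={h}
  B2: in={h} out=∅
  B3: in={h} out={h}
  B4: in=∅ out=∅

Interference:
  f: {h}
  h: {f,n,r}
  n: {h}
  r: {h}

N(f) = ["h"]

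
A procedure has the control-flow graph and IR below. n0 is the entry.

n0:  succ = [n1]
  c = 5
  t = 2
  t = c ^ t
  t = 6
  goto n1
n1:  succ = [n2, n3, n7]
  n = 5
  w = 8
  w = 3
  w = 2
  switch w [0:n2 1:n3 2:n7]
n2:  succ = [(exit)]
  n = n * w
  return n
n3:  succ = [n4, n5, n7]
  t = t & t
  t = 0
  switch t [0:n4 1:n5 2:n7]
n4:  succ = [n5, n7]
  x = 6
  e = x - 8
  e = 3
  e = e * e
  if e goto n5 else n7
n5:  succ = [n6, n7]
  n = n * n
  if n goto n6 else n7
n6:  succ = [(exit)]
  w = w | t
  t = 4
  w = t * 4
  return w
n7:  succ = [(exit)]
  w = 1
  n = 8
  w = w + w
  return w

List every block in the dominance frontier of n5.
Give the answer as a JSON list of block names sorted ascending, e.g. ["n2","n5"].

Answer: ["n7"]

Working:
idom tree: n1←n0 n2←n1 n3←n1 n4←n3 n5←n3 n6←n5 n7←n1
Dom∩ at merges:
  n5: preds {n3,n4}: {n0,n1,n3} ∩ {n0,n1,n3,n4} = {n0,n1,n3}; idom=n3
  n7: preds {n1,n3,n4,n5}: {n0,n1} ∩ {n0,n1,n3} ∩ {n0,n1,n3,n4} ∩ {n0,n1,n3,n5} = {n0,n1}; idom=n1

Frontier:
  n5←n3: walk · to n3
  n5←n4: walk n4 to n3
  n7←n1: walk · to n1
  n7←n3: walk n3 to n1
  n7←n4: walk n4→n3 to n1
  n7←n5: walk n5→n3 to n1
  n0: DF=∅
  n1: DF=∅
  n2: DF=∅
  n3: DF={n7}
  n4: DF={n5,n7}
  n5: DF={n7}
  n6: DF=∅
  n7: DF=∅

DF(n5) = ["n7"]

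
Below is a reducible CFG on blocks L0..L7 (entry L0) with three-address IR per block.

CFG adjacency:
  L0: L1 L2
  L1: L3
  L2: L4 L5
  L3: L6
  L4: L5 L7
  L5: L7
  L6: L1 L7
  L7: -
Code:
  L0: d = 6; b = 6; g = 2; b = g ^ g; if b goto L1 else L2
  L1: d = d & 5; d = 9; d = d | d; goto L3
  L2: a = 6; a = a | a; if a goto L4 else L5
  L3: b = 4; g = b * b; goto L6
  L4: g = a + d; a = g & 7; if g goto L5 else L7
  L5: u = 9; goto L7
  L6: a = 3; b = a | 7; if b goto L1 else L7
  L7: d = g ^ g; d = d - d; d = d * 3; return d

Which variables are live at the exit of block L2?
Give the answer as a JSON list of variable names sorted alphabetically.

Answer: ["a", "d", "g"]

Analysis:
Block summaries:
  L0 def {b,d,g} use ∅
  L1 def {d} use {d}
  L2 def {a} use ∅
  L3 def {b,g} use ∅
  L4 def {a,g} use {a,d}
  L5 def {u} use ∅
  L6 def {a,b} use ∅
  L7 def {d} use {g}

Liveness:
  L0: in=∅ out={d,g}
  L1: in={d} out={d}
  L2: in={d,g} out={a,d,g}
  L3: in={d} out={d,g}
  L4: in={a,d} out={g}
  L5: in={g} out={g}
  L6: in={d,g} out={d,g}
  L7: in={g} out=∅

live-out(L2) = ["a", "d", "g"]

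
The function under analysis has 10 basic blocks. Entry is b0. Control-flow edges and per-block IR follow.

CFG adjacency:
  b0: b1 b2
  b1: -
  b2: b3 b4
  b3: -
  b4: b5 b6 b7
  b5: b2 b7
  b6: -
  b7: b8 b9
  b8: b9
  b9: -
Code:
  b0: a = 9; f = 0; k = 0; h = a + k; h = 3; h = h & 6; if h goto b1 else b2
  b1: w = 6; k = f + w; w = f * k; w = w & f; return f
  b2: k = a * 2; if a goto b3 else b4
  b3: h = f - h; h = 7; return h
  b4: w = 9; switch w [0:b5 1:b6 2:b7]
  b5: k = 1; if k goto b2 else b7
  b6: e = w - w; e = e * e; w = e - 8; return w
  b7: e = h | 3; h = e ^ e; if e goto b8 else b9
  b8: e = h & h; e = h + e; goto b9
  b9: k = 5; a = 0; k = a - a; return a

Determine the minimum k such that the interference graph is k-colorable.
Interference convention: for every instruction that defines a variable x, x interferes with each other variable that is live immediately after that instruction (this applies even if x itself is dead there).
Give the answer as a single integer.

Answer: 4

Working:
Block summaries:
  b0: {a,f,h,k} / ∅
  b1: {k,w} / {f}
  b2: {k} / {a}
  b3: {h} / {f,h}
  b4: {w} / ∅
  b5: {k} / ∅
  b6: {e,w} / {w}
  b7: {e,h} / {h}
  b8: {e} / {h}
  b9: {a,k} / ∅

Liveness:
  b0 li=∅ lo={a,f,h}
  b1 li={f} lo=∅
  b2 li={a,f,h} lo={a,f,h}
  b3 li={f,h} lo=∅
  b4 li={a,f,h} lo={a,f,h,w}
  b5 li={a,f,h} lo={a,f,h}
  b6 li={w} lo=∅
  b7 li={h} lo={h}
  b8 li={h} lo=∅
  b9 li=∅ lo=∅

Conflict graph:
  a — {f,h,k,w}
  e — {h}
  f — {a,h,k,w}
  h — {a,e,f,k,w}
  k — {a,f,h}
  w — {a,f,h}

Colouring:
  lower bound: {a,f,h,k} mutually conflict ⇒ χ ≥ 4
  4-colouring: r0={h}  r1={a,e}  r2={f}  r3={k,w}
  χ = 4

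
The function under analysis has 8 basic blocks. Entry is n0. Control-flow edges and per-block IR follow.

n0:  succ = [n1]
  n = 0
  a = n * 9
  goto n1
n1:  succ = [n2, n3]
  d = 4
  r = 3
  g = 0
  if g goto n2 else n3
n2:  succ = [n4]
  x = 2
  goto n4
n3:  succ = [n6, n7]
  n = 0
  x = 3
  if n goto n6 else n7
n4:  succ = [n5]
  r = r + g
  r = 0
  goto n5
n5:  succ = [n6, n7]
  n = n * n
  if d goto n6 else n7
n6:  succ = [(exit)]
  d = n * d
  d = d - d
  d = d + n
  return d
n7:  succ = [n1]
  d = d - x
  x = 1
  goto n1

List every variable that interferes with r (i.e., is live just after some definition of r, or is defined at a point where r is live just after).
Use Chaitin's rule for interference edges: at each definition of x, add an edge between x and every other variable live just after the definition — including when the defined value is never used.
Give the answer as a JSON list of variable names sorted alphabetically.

def/use:
  n0: {a,n} / ∅
  n1: {d,g,r} / ∅
  n2: {x} / ∅
  n3: {n,x} / ∅
  n4: {r} / {g,r}
  n5: {n} / {d,n}
  n6: {d} / {d,n}
  n7: {d,x} / {d,x}

Backward fixpoint:
  live n0: ∅→{n}
  live n1: {n}→{d,g,n,r}
  live n2: {d,g,n,r}→{d,g,n,r,x}
  live n3: {d}→{d,n,x}
  live n4: {d,g,n,r,x}→{d,n,x}
  live n5: {d,n,x}→{d,n,x}
  live n6: {d,n}→∅
  live n7: {d,n,x}→{n}

Conflict graph:
  a — {n}
  d — {g,n,r,x}
  g — {d,n,r,x}
  n — {a,d,g,r,x}
  r — {d,g,n,x}
  x — {d,g,n,r}

N(r) = ["d", "g", "n", "x"]

Answer: ["d", "g", "n", "x"]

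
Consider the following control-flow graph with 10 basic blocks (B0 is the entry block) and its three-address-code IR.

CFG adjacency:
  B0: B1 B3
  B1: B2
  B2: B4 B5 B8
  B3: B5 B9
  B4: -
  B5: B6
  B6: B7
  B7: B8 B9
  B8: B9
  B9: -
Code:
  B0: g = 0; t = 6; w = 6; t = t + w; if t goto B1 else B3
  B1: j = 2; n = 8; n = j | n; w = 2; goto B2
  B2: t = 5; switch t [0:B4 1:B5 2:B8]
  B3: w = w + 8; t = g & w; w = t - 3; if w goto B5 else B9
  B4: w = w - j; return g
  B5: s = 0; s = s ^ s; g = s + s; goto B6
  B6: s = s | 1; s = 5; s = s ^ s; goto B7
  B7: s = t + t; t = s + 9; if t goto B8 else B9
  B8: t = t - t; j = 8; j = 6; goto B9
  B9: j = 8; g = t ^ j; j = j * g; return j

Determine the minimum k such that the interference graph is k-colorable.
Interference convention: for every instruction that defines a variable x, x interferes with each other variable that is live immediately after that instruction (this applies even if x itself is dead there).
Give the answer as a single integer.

Per-block:
  B0: def={g,t,w} ue=∅
  B1: def={j,n,w} ue=∅
  B2: def={t} ue=∅
  B3: def={t,w} ue={g,w}
  B4: def={w} ue={g,j,w}
  B5: def={g,s} ue=∅
  B6: def={s} ue={s}
  B7: def={s,t} ue={t}
  B8: def={j,t} ue={t}
  B9: def={g,j} ue={t}

Liveness:
  B0: in=∅ out={g,w}
  B1: in={g} out={g,j,w}
  B2: in={g,j,w} out={g,j,t,w}
  B3: in={g,w} out={t}
  B4: in={g,j,w} out=∅
  B5: in={t} out={s,t}
  B6: in={s,t} out={t}
  B7: in={t} out={t}
  B8: in={t} out={t}
  B9: in={t} out=∅

Interference:
  g↔{j,n,s,t,w}
  j↔{g,n,t,w}
  n↔{g,j}
  s↔{g,t}
  t↔{g,j,s,w}
  w↔{g,j,t}

Colouring:
  lower bound: {g,j,t,w} mutually conflict ⇒ χ ≥ 4
  assign g→c0 j→c1 n→c2 s→c1 t→c2 w→c3 — no edge inside a register ⇒ χ ≤ 4
  χ = 4

Answer: 4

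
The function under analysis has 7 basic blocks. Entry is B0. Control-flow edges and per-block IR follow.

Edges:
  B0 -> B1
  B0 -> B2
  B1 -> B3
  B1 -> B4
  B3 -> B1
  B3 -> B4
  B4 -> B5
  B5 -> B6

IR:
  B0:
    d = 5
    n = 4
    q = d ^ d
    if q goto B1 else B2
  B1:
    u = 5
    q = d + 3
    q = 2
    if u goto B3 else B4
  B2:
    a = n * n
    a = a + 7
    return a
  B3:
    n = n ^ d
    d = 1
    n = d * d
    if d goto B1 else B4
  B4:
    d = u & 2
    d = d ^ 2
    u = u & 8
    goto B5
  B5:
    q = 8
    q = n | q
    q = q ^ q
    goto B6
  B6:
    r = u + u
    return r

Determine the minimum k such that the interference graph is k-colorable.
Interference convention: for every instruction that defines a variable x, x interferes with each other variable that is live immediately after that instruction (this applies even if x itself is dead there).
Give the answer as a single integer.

Answer: 4

Derivation:
Block summaries:
  B0 def {d,n,q} use ∅
  B1 def {q,u} use {d}
  B2 def {a} use {n}
  B3 def {d,n} use {d,n}
  B4 def {d,u} use {u}
  B5 def {q} use {n}
  B6 def {r} use {u}

Liveness:
  B0 li=∅ lo={d,n}
  B1 li={d,n} lo={d,n,u}
  B2 li={n} lo=∅
  B3 li={d,n,u} lo={d,n,u}
  B4 li={n,u} lo={n,u}
  B5 li={n,u} lo={u}
  B6 li={u} lo=∅

Interfere edges:
  a — ∅
  d — {n,q,u}
  n — {d,q,u}
  q — {d,n,u}
  r — ∅
  u — {d,n,q}

Chromatic number:
  {d,n,q,u} pairwise interfere (4-clique) ⇒ χ ≥ 4
  assign a→r0 d→r0 n→r1 q→r2 r→r0 u→r3 — no edge inside a register ⇒ χ ≤ 4
  χ = 4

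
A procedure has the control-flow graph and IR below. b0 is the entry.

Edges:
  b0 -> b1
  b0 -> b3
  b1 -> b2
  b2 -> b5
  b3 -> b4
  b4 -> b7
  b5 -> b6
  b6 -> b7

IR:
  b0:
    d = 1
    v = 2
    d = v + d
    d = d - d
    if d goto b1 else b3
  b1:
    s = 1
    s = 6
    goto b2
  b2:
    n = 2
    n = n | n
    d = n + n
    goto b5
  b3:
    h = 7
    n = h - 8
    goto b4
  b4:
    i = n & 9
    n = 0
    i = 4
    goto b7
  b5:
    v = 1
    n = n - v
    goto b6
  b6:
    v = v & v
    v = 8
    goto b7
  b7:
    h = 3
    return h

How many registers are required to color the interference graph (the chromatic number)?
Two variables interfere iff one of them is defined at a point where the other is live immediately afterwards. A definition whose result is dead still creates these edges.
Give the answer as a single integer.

Block summaries:
  b0 def {d,v} use ∅
  b1 def {s} use ∅
  b2 def {d,n} use ∅
  b3 def {h,n} use ∅
  b4 def {i,n} use {n}
  b5 def {n,v} use {n}
  b6 def {v} use {v}
  b7 def {h} use ∅

Backward fixpoint:
  b0 li=∅ lo=∅
  b1 li=∅ lo=∅
  b2 li=∅ lo={n}
  b3 li=∅ lo={n}
  b4 li={n} lo=∅
  b5 li={n} lo={v}
  b6 li={v} lo=∅
  b7 li=∅ lo=∅

Interference:
  d: {n,v}
  h: ∅
  i: ∅
  n: {d,v}
  s: ∅
  v: {d,n}

Chromatic number:
  clique {d,n,v} ⇒ need ≥ 3
  assign d→r0 h→r0 i→r0 n→r1 s→r0 v→r2 — no edge inside a register ⇒ χ ≤ 3
  χ = 3

Answer: 3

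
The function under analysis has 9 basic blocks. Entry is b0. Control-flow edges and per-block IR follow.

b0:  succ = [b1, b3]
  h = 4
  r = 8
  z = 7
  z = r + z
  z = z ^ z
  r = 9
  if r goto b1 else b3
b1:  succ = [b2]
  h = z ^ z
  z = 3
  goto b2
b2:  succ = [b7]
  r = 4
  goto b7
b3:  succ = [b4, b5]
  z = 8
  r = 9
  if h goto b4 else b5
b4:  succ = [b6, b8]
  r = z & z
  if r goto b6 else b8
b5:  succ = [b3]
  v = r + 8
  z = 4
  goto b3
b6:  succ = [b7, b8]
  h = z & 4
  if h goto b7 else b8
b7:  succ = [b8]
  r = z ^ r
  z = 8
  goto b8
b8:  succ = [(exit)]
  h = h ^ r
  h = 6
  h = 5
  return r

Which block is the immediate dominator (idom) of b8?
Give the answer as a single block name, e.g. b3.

Answer: b0

Working:
idom tree: b1←b0 b2←b1 b3←b0 b4←b3 b5←b3 b6←b4 b7←b0 b8←b0
Dom at joins:
  b3: preds {b0,b5}: {b0} ∩ {b0,b3,b5} = {b0}; idom=b0
  b7: preds {b2,b6}: {b0,b1,b2} ∩ {b0,b3,b4,b6} = {b0}; idom=b0
  b8: preds {b4,b6,b7}: {b0,b3,b4} ∩ {b0,b3,b4,b6} ∩ {b0,b7} = {b0}; idom=b0

idom(b8) = b0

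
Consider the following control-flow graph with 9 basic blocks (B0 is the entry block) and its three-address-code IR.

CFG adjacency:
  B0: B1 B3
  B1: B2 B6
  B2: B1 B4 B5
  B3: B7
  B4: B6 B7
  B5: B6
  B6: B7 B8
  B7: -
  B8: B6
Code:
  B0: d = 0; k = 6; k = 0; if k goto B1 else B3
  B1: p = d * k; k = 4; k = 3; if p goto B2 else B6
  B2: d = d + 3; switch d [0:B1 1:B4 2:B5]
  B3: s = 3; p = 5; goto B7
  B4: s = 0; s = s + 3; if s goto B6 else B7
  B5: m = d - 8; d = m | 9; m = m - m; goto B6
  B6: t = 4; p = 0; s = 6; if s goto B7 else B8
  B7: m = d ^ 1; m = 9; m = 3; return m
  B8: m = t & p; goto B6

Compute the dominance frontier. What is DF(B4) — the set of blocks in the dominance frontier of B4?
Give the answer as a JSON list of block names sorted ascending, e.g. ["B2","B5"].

Answer: ["B6", "B7"]

Analysis:
idom tree: B1←B0 B2←B1 B3←B0 B4←B2 B5←B2 B6←B1 B7←B0 B8←B6
Join-block Dom:
  B1: preds {B0,B2}: {B0} ∩ {B0,B1,B2} = {B0}; idom=B0
  B6: preds {B1,B4,B5,B8}: {B0,B1} ∩ {B0,B1,B2,B4} ∩ {B0,B1,B2,B5} ∩ {B0,B1,B6,B8} = {B0,B1}; idom=B1
  B7: preds {B3,B4,B6}: {B0,B3} ∩ {B0,B1,B2,B4} ∩ {B0,B1,B6} = {B0}; idom=B0

DF derivation:
  join B1 pred B0: · stop@B0
  join B1 pred B2: B2→B1 stop@B0
  join B6 pred B1: · stop@B1
  join B6 pred B4: B4→B2 stop@B1
  join B6 pred B5: B5→B2 stop@B1
  join B6 pred B8: B8→B6 stop@B1
  join B7 pred B3: B3 stop@B0
  join B7 pred B4: B4→B2→B1 stop@B0
  join B7 pred B6: B6→B1 stop@B0
  B0 → ∅
  B1 → {B1,B7}
  B2 → {B1,B6,B7}
  B3 → {B7}
  B4 → {B6,B7}
  B5 → {B6}
  B6 → {B6,B7}
  B7 → ∅
  B8 → {B6}

DF(B4) = ["B6", "B7"]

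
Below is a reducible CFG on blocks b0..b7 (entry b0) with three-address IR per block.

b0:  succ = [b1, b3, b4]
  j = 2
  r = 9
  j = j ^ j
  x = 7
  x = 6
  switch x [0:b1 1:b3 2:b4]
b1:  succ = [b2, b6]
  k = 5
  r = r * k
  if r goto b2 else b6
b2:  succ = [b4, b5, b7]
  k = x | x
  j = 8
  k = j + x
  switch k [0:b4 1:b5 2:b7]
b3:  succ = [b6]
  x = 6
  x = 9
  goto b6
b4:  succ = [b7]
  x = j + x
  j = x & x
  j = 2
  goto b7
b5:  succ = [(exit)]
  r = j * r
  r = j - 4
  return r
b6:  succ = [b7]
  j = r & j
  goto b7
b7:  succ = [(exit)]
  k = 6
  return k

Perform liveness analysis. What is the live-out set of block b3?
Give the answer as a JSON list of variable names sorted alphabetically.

Answer: ["j", "r"]

Working:
Block summaries:
  b0 def {j,r,x} use ∅
  b1 def {k,r} use {r}
  b2 def {j,k} use {x}
  b3 def {x} use ∅
  b4 def {j,x} use {j,x}
  b5 def {r} use {j,r}
  b6 def {j} use {j,r}
  b7 def {k} use ∅

Live sets:
  live b0: ∅→{j,r,x}
  live b1: {j,r,x}→{j,r,x}
  live b2: {r,x}→{j,r,x}
  live b3: {j,r}→{j,r}
  live b4: {j,x}→∅
  live b5: {j,r}→∅
  live b6: {j,r}→∅
  live b7: ∅→∅

live-out(b3) = ["j", "r"]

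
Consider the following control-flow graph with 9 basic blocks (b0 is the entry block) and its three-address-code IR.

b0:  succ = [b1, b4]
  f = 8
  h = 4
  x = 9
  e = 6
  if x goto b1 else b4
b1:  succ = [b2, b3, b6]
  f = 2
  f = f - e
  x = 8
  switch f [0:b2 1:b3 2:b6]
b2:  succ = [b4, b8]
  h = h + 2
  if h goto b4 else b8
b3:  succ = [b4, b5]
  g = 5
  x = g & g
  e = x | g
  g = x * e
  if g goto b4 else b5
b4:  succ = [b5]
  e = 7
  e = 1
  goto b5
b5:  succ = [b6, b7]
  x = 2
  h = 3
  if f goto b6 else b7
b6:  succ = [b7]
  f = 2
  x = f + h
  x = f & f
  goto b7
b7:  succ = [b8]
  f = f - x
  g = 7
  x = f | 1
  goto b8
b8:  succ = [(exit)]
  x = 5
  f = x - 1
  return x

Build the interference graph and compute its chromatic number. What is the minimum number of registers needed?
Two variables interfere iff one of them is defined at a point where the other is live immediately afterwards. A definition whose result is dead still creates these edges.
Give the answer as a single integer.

def/use:
  b0: {e,f,h,x} / ∅
  b1: {f,x} / {e}
  b2: {h} / {h}
  b3: {e,g,x} / ∅
  b4: {e} / ∅
  b5: {h,x} / {f}
  b6: {f,x} / {h}
  b7: {f,g,x} / {f,x}
  b8: {f,x} / ∅

Backward fixpoint:
  live b0: ∅→{e,f,h}
  live b1: {e,h}→{f,h}
  live b2: {f,h}→{f}
  live b3: {f}→{f}
  live b4: {f}→{f}
  live b5: {f}→{f,h,x}
  live b6: {h}→{f,x}
  live b7: {f,x}→∅
  live b8: ∅→∅

Interfere edges:
  e: {f,h,x}
  f: {e,g,h,x}
  g: {f,x}
  h: {e,f,x}
  x: {e,f,g,h}

Registers:
  lower bound: {e,f,h,x} mutually conflict ⇒ χ ≥ 4
  assign e→c2 f→c0 g→c2 h→c3 x→c1 — no edge inside a register ⇒ χ ≤ 4
  χ = 4

Answer: 4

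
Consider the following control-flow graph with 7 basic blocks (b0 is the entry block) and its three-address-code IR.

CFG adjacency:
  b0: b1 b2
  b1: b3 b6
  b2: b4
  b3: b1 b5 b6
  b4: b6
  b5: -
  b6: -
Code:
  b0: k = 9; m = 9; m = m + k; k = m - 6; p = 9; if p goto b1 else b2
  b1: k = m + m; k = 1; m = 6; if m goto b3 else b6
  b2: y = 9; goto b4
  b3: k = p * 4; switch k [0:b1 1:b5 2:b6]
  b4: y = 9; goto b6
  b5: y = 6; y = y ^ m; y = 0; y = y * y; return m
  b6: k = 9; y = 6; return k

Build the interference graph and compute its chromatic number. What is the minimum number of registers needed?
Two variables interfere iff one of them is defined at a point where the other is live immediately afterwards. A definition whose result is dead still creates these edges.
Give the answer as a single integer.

def/use:
  b0 def {k,m,p} use ∅
  b1 def {k,m} use {m}
  b2 def {y} use ∅
  b3 def {k} use {p}
  b4 def {y} use ∅
  b5 def {y} use {m}
  b6 def {k,y} use ∅

Live sets:
  b0 li=∅ lo={m,p}
  b1 li={m,p} lo={m,p}
  b2 li=∅ lo=∅
  b3 li={m,p} lo={m,p}
  b4 li=∅ lo=∅
  b5 li={m} lo=∅
  b6 li=∅ lo=∅

Conflict graph:
  k: {m,p,y}
  m: {k,p,y}
  p: {k,m}
  y: {k,m}

Colouring:
  {k,m,p} pairwise interfere (3-clique) ⇒ χ ≥ 3
  3-colouring: r0={k}  r1={m}  r2={p,y}
  χ = 3

Answer: 3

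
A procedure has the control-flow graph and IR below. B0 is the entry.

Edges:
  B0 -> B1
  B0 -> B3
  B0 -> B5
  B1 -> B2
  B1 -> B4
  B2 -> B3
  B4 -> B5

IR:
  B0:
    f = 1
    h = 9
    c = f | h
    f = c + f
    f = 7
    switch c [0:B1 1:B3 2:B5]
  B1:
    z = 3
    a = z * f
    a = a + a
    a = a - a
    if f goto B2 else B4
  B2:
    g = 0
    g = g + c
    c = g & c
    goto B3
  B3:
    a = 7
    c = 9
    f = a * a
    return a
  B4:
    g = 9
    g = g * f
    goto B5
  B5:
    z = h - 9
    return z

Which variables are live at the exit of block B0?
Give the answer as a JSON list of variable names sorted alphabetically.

Per-block:
  B0: {c,f,h} / ∅
  B1: {a,z} / {f}
  B2: {c,g} / {c}
  B3: {a,c,f} / ∅
  B4: {g} / {f}
  B5: {z} / {h}

Live sets:
  B0 li=∅ lo={c,f,h}
  B1 li={c,f,h} lo={c,f,h}
  B2 li={c} lo=∅
  B3 li=∅ lo=∅
  B4 li={f,h} lo={h}
  B5 li={h} lo=∅

live-out(B0) = ["c", "f", "h"]

Answer: ["c", "f", "h"]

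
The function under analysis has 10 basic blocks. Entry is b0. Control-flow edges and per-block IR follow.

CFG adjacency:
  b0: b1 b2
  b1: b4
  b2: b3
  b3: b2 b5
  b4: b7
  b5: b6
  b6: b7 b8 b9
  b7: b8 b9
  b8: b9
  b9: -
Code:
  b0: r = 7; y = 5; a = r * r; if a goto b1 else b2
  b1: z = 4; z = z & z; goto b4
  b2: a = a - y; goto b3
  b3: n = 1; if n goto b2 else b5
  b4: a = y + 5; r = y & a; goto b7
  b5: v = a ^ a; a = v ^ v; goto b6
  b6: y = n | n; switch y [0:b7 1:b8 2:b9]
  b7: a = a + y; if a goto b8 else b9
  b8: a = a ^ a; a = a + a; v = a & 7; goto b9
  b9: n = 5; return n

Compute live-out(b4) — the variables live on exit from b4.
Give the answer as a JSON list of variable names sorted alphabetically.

Block summaries:
  b0: {a,r,y} / ∅
  b1: {z} / ∅
  b2: {a} / {a,y}
  b3: {n} / ∅
  b4: {a,r} / {y}
  b5: {a,v} / {a}
  b6: {y} / {n}
  b7: {a} / {a,y}
  b8: {a,v} / {a}
  b9: {n} / ∅

Backward fixpoint:
  b0: in=∅ out={a,y}
  b1: in={y} out={y}
  b2: in={a,y} out={a,y}
  b3: in={a,y} out={a,n,y}
  b4: in={y} out={a,y}
  b5: in={a,n} out={a,n}
  b6: in={a,n} out={a,y}
  b7: in={a,y} out={a}
  b8: in={a} out=∅
  b9: in=∅ out=∅

live-out(b4) = ["a", "y"]

Answer: ["a", "y"]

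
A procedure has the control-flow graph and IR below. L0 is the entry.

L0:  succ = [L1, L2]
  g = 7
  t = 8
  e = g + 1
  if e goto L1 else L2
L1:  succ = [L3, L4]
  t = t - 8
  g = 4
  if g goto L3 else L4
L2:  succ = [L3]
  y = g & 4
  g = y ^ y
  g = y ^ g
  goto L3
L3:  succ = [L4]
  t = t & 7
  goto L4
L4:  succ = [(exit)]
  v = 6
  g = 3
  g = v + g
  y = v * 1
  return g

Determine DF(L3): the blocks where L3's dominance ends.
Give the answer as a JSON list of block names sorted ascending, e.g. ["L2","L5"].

idom tree: L1←L0 L2←L0 L3←L0 L4←L0
Join-block Dom:
  L3: preds {L1,L2}: {L0,L1} ∩ {L0,L2} = {L0}; idom=L0
  L4: preds {L1,L3}: {L0,L1} ∩ {L0,L3} = {L0}; idom=L0

Frontier:
  L3←L1: walk L1 to L0
  L3←L2: walk L2 to L0
  L4←L1: walk L1 to L0
  L4←L3: walk L3 to L0
  L0: DF=∅
  L1: DF={L3,L4}
  L2: DF={L3}
  L3: DF={L4}
  L4: DF=∅

DF(L3) = ["L4"]

Answer: ["L4"]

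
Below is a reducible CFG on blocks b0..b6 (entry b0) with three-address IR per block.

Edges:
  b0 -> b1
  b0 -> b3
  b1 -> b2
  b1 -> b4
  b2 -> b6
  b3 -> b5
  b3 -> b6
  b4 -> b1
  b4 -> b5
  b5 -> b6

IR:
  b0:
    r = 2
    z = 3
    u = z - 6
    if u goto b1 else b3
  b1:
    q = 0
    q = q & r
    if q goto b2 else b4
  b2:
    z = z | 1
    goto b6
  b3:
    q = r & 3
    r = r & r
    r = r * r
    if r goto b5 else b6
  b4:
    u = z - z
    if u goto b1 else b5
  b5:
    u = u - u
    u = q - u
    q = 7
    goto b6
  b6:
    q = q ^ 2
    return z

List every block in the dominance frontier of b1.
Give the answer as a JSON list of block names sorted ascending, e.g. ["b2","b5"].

Answer: ["b1", "b5", "b6"]

Derivation:
idom tree: b1←b0 b2←b1 b3←b0 b4←b1 b5←b0 b6←b0
Dom at joins:
  b1: preds {b0,b4}: {b0} ∩ {b0,b1,b4} = {b0}; idom=b0
  b5: preds {b3,b4}: {b0,b3} ∩ {b0,b1,b4} = {b0}; idom=b0
  b6: preds {b2,b3,b5}: {b0,b1,b2} ∩ {b0,b3} ∩ {b0,b5} = {b0}; idom=b0

DF derivation:
  b1←b0: walk · to b0
  b1←b4: walk b4→b1 to b0
  b5←b3: walk b3 to b0
  b5←b4: walk b4→b1 to b0
  b6←b2: walk b2→b1 to b0
  b6←b3: walk b3 to b0
  b6←b5: walk b5 to b0
  b0: DF=∅
  b1: DF={b1,b5,b6}
  b2: DF={b6}
  b3: DF={b5,b6}
  b4: DF={b1,b5}
  b5: DF={b6}
  b6: DF=∅

DF(b1) = ["b1", "b5", "b6"]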